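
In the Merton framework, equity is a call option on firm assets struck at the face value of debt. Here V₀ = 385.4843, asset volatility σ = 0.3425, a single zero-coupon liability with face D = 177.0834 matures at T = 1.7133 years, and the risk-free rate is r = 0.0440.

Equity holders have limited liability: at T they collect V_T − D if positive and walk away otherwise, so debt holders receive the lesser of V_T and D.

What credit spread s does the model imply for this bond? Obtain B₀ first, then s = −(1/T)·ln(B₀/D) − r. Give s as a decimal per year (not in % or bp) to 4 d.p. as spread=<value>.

spread=0.0043

d₁ = [ln(V₀/D) + (r + σ²/2)T] / (σ√T)
   = [ln(385.4843/177.0834) + (0.0440 + 0.5·0.3425²)·1.7133] / (0.3425·√1.7133)
   = [0.777880 + 0.175876] / 0.448309 = 2.127451
d₂ = d₁ − σ√T = 2.127451 − 0.448309 = 1.679143
N(d₁) = 0.983309,  N(d₂) = 0.953438,  e^(−rT) = 0.927386
E₀ = V₀·N(d₁) − D·e^(−rT)·N(d₂)
   = 385.4843·0.983309 − 177.0834·0.927386·0.953438 = 222.472019
B₀ = V₀ − E₀ = 385.4843 − 222.472019 = 163.012281
spread = −(1/T)·ln(B₀/D) − r = −(1/1.7133)·ln(163.012281/177.0834) − 0.0440 = 0.00432503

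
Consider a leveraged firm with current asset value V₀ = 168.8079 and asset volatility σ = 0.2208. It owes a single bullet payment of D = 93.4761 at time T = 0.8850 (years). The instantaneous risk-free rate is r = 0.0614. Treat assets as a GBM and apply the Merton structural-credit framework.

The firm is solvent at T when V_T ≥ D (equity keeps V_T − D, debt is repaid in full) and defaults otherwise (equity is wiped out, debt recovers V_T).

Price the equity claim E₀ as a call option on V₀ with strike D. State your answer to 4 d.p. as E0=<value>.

d₁ = [ln(V₀/D) + (r + σ²/2)T] / (σ√T)
   = [ln(168.8079/93.4761) + (0.0614 + 0.5·0.2208²)·0.8850] / (0.2208·√0.8850)
   = [0.591056 + 0.075912] / 0.207716 = 3.210954
d₂ = d₁ − σ√T = 3.210954 − 0.207716 = 3.003237
N(d₁) = 0.999339,  N(d₂) = 0.998664,  e^(−rT) = 0.947111
E₀ = V₀·N(d₁) − D·e^(−rT)·N(d₂)
   = 168.8079·0.999339 − 93.4761·0.947111·0.998664 = 80.282242

E0=80.2822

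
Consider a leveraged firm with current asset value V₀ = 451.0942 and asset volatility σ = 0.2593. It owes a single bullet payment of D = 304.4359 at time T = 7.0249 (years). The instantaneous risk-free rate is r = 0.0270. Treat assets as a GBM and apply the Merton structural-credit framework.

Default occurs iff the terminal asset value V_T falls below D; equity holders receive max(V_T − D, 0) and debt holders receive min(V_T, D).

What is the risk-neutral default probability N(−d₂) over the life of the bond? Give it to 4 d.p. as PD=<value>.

PD=0.3070

d₁ = [ln(V₀/D) + (r + σ²/2)T] / (σ√T)
   = [ln(451.0942/304.4359) + (0.0270 + 0.5·0.2593²)·7.0249] / (0.2593·√7.0249)
   = [0.393216 + 0.425837] / 0.687262 = 1.191761
d₂ = d₁ − σ√T = 1.191761 − 0.687262 = 0.504499
risk-neutral PD = N(−d₂) = N(-0.504499) = 0.306955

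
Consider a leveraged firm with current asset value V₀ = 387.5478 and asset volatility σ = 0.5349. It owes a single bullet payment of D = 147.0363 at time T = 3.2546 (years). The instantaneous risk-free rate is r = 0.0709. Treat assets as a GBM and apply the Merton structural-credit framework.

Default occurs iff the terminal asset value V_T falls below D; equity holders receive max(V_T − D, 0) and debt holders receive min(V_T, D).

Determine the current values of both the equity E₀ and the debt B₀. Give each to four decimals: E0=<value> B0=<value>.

E0=280.5363 B0=107.0115

d₁ = [ln(V₀/D) + (r + σ²/2)T] / (σ√T)
   = [ln(387.5478/147.0363) + (0.0709 + 0.5·0.5349²)·3.2546] / (0.5349·√3.2546)
   = [0.969160 + 0.696351] / 0.964987 = 1.725941
d₂ = d₁ − σ√T = 1.725941 − 0.964987 = 0.760954
N(d₁) = 0.957821,  N(d₂) = 0.776658,  e^(−rT) = 0.793937
E₀ = V₀·N(d₁) − D·e^(−rT)·N(d₂)
   = 387.5478·0.957821 − 147.0363·0.793937·0.776658 = 280.536282
B₀ = V₀ − E₀ = 387.5478 − 280.536282 = 107.011518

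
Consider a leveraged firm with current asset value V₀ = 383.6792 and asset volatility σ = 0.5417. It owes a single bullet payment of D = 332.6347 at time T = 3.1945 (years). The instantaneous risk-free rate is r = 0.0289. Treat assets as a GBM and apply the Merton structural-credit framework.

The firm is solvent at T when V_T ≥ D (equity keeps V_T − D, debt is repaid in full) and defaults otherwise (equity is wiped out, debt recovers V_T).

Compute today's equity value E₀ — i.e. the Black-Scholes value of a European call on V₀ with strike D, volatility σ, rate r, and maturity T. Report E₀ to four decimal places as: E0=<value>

d₁ = [ln(V₀/D) + (r + σ²/2)T] / (σ√T)
   = [ln(383.6792/332.6347) + (0.0289 + 0.5·0.5417²)·3.1945] / (0.5417·√3.1945)
   = [0.142762 + 0.561016] / 0.968189 = 0.726901
d₂ = d₁ − σ√T = 0.726901 − 0.968189 = -0.241288
N(d₁) = 0.766357,  N(d₂) = 0.404666,  e^(−rT) = 0.911812
E₀ = V₀·N(d₁) − D·e^(−rT)·N(d₂)
   = 383.6792·0.766357 − 332.6347·0.911812·0.404666 = 171.299801

E0=171.2998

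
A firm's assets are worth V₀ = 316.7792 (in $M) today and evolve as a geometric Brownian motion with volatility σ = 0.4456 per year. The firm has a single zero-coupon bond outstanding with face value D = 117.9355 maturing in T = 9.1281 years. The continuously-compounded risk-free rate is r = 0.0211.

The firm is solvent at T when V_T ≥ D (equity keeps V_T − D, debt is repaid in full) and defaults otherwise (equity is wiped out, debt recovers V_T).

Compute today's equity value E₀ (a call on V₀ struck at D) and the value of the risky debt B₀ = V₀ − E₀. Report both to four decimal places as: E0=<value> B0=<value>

E0=241.1031 B0=75.6761

d₁ = [ln(V₀/D) + (r + σ²/2)T] / (σ√T)
   = [ln(316.7792/117.9355) + (0.0211 + 0.5·0.4456²)·9.1281] / (0.4456·√9.1281)
   = [0.988067 + 1.098838] / 1.346280 = 1.550127
d₂ = d₁ − σ√T = 1.550127 − 1.346280 = 0.203847
N(d₁) = 0.939444,  N(d₂) = 0.580763,  e^(−rT) = 0.824809
E₀ = V₀·N(d₁) − D·e^(−rT)·N(d₂)
   = 316.7792·0.939444 − 117.9355·0.824809·0.580763 = 241.103102
B₀ = V₀ − E₀ = 316.7792 − 241.103102 = 75.676098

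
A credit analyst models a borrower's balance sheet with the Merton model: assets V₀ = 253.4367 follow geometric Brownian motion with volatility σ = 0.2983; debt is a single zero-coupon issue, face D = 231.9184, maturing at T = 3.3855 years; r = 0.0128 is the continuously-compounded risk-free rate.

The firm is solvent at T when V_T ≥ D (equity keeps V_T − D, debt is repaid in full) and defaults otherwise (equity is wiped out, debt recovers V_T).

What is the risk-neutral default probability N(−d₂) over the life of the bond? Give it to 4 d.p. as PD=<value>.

PD=0.5135

d₁ = [ln(V₀/D) + (r + σ²/2)T] / (σ√T)
   = [ln(253.4367/231.9184) + (0.0128 + 0.5·0.2983²)·3.3855] / (0.2983·√3.3855)
   = [0.088729 + 0.193960] / 0.548864 = 0.515043
d₂ = d₁ − σ√T = 0.515043 − 0.548864 = -0.033821
risk-neutral PD = N(−d₂) = N(0.033821) = 0.513490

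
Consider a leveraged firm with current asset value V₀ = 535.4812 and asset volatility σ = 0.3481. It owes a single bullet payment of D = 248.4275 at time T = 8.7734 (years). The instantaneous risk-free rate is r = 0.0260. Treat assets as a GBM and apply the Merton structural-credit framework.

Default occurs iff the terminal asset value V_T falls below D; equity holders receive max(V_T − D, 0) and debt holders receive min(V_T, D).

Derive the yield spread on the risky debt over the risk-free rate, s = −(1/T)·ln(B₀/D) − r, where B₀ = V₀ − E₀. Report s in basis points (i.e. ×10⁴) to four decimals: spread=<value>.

spread=170.2187

d₁ = [ln(V₀/D) + (r + σ²/2)T] / (σ√T)
   = [ln(535.4812/248.4275) + (0.0260 + 0.5·0.3481²)·8.7734] / (0.3481·√8.7734)
   = [0.768015 + 0.759661] / 1.031070 = 1.481641
d₂ = d₁ − σ√T = 1.481641 − 1.031070 = 0.450572
N(d₁) = 0.930782,  N(d₂) = 0.673851,  e^(−rT) = 0.796038
E₀ = V₀·N(d₁) − D·e^(−rT)·N(d₂)
   = 535.4812·0.930782 − 248.4275·0.796038·0.673851 = 365.157115
B₀ = V₀ − E₀ = 535.4812 − 365.157115 = 170.324085
spread = −(1/T)·ln(B₀/D) − r = −(1/8.7734)·ln(170.324085/248.4275) − 0.0260 = 0.01702187
in basis points: 0.01702187 × 10⁴ = 170.2187 bp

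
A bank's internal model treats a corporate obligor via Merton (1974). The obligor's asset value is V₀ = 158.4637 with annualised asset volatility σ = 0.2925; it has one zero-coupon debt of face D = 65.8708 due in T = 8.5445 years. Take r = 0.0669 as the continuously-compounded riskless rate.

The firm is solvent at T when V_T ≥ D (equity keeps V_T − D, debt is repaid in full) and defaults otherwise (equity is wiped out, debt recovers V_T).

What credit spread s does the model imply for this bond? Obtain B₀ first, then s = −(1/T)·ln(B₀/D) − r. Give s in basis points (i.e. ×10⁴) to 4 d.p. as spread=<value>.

d₁ = [ln(V₀/D) + (r + σ²/2)T] / (σ√T)
   = [ln(158.4637/65.8708) + (0.0669 + 0.5·0.2925²)·8.5445] / (0.2925·√8.5445)
   = [0.877830 + 0.937145] / 0.855006 = 2.122763
d₂ = d₁ − σ√T = 2.122763 − 0.855006 = 1.267757
N(d₁) = 0.983113,  N(d₂) = 0.897558,  e^(−rT) = 0.564606
E₀ = V₀·N(d₁) − D·e^(−rT)·N(d₂)
   = 158.4637·0.983113 − 65.8708·0.564606·0.897558 = 122.406634
B₀ = V₀ − E₀ = 158.4637 − 122.406634 = 36.057066
spread = −(1/T)·ln(B₀/D) − r = −(1/8.5445)·ln(36.057066/65.8708) − 0.0669 = 0.00362401
in basis points: 0.00362401 × 10⁴ = 36.2401 bp

spread=36.2401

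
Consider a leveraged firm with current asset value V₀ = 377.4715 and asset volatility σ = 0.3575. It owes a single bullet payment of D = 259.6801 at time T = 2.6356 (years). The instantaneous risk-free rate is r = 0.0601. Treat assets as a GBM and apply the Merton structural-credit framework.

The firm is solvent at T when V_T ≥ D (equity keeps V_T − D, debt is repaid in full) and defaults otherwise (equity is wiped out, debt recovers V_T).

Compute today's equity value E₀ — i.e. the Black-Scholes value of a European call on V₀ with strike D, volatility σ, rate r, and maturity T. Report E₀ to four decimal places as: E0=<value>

d₁ = [ln(V₀/D) + (r + σ²/2)T] / (σ√T)
   = [ln(377.4715/259.6801) + (0.0601 + 0.5·0.3575²)·2.6356] / (0.3575·√2.6356)
   = [0.374045 + 0.326823] / 0.580384 = 1.207591
d₂ = d₁ − σ√T = 1.207591 − 0.580384 = 0.627207
N(d₁) = 0.886398,  N(d₂) = 0.734738,  e^(−rT) = 0.853509
E₀ = V₀·N(d₁) − D·e^(−rT)·N(d₂)
   = 377.4715·0.886398 − 259.6801·0.853509·0.734738 = 171.743093

E0=171.7431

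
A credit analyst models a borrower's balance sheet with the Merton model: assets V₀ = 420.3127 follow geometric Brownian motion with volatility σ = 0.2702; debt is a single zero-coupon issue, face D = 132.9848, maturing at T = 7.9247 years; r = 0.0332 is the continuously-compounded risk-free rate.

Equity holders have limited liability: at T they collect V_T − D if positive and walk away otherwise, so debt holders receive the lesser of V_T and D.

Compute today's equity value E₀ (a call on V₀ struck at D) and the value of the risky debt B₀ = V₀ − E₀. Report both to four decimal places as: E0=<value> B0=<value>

d₁ = [ln(V₀/D) + (r + σ²/2)T] / (σ√T)
   = [ln(420.3127/132.9848) + (0.0332 + 0.5·0.2702²)·7.9247] / (0.2702·√7.9247)
   = [1.150764 + 0.552383] / 0.760636 = 2.239110
d₂ = d₁ − σ√T = 2.239110 − 0.760636 = 1.478475
N(d₁) = 0.987426,  N(d₂) = 0.930360,  e^(−rT) = 0.768665
E₀ = V₀·N(d₁) − D·e^(−rT)·N(d₂)
   = 420.3127·0.987426 − 132.9848·0.768665·0.930360 = 319.925467
B₀ = V₀ − E₀ = 420.3127 − 319.925467 = 100.387233

E0=319.9255 B0=100.3872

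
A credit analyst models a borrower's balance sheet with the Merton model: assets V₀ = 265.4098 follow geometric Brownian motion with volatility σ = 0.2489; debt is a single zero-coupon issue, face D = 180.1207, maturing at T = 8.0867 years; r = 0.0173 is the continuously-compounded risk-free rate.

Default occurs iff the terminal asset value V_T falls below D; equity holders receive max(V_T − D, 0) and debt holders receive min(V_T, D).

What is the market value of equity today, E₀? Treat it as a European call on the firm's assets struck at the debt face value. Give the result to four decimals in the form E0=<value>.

d₁ = [ln(V₀/D) + (r + σ²/2)T] / (σ√T)
   = [ln(265.4098/180.1207) + (0.0173 + 0.5·0.2489²)·8.0867] / (0.2489·√8.0867)
   = [0.387648 + 0.390390] / 0.707800 = 1.099235
d₂ = d₁ − σ√T = 1.099235 − 0.707800 = 0.391435
N(d₁) = 0.864167,  N(d₂) = 0.652262,  e^(−rT) = 0.869445
E₀ = V₀·N(d₁) − D·e^(−rT)·N(d₂)
   = 265.4098·0.864167 − 180.1207·0.869445·0.652262 = 127.210878

E0=127.2109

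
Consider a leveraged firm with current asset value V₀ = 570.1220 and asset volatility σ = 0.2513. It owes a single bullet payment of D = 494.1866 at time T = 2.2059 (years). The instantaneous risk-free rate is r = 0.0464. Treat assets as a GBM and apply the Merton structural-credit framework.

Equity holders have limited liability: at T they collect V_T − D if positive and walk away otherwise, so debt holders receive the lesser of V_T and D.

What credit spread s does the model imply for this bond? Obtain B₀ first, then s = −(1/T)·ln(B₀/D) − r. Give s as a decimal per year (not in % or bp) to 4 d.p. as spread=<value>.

d₁ = [ln(V₀/D) + (r + σ²/2)T] / (σ√T)
   = [ln(570.1220/494.1866) + (0.0464 + 0.5·0.2513²)·2.2059] / (0.2513·√2.2059)
   = [0.142937 + 0.172007] / 0.373238 = 0.843817
d₂ = d₁ − σ√T = 0.843817 − 0.373238 = 0.470579
N(d₁) = 0.800614,  N(d₂) = 0.681029,  e^(−rT) = 0.902710
E₀ = V₀·N(d₁) − D·e^(−rT)·N(d₂)
   = 570.1220·0.800614 − 494.1866·0.902710·0.681029 = 152.635571
B₀ = V₀ − E₀ = 570.1220 − 152.635571 = 417.486429
spread = −(1/T)·ln(B₀/D) − r = −(1/2.2059)·ln(417.486429/494.1866) − 0.0464 = 0.03005911

spread=0.0301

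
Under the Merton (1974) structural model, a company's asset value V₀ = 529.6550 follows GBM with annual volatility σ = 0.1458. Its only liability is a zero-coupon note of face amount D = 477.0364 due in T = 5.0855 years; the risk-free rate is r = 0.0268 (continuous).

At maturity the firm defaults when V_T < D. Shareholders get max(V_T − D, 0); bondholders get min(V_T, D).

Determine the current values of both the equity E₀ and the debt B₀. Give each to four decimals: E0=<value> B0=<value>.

d₁ = [ln(V₀/D) + (r + σ²/2)T] / (σ√T)
   = [ln(529.6550/477.0364) + (0.0268 + 0.5·0.1458²)·5.0855] / (0.1458·√5.0855)
   = [0.104633 + 0.190344] / 0.328794 = 0.897148
d₂ = d₁ − σ√T = 0.897148 − 0.328794 = 0.568354
N(d₁) = 0.815180,  N(d₂) = 0.715103,  e^(−rT) = 0.872588
E₀ = V₀·N(d₁) − D·e^(−rT)·N(d₂)
   = 529.6550·0.815180 − 477.0364·0.872588·0.715103 = 134.098161
B₀ = V₀ − E₀ = 529.6550 − 134.098161 = 395.556839

E0=134.0982 B0=395.5568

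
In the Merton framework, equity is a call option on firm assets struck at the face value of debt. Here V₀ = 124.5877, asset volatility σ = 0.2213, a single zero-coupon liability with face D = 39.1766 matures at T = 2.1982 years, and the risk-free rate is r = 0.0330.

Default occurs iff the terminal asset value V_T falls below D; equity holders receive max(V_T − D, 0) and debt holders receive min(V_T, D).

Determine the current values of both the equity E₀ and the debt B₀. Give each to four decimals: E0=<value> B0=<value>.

E0=88.1528 B0=36.4349

d₁ = [ln(V₀/D) + (r + σ²/2)T] / (σ√T)
   = [ln(124.5877/39.1766) + (0.0330 + 0.5·0.2213²)·2.1982] / (0.2213·√2.1982)
   = [1.156930 + 0.126368] / 0.328107 = 3.911222
d₂ = d₁ − σ√T = 3.911222 − 0.328107 = 3.583115
N(d₁) = 0.999954,  N(d₂) = 0.999830,  e^(−rT) = 0.930028
E₀ = V₀·N(d₁) − D·e^(−rT)·N(d₂)
   = 124.5877·0.999954 − 39.1766·0.930028·0.999830 = 88.152830
B₀ = V₀ − E₀ = 124.5877 − 88.152830 = 36.434870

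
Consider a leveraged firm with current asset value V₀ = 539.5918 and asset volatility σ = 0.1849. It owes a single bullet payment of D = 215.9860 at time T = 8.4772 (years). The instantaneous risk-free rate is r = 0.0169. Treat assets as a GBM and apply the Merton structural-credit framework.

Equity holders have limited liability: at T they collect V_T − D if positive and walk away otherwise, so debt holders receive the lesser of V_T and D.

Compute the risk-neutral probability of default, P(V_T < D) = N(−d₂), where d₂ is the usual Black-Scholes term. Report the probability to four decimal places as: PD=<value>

d₁ = [ln(V₀/D) + (r + σ²/2)T] / (σ√T)
   = [ln(539.5918/215.9860) + (0.0169 + 0.5·0.1849²)·8.4772] / (0.1849·√8.4772)
   = [0.915599 + 0.288174] / 0.538348 = 2.236050
d₂ = d₁ − σ√T = 2.236050 − 0.538348 = 1.697702
risk-neutral PD = N(−d₂) = N(-1.697702) = 0.044782

PD=0.0448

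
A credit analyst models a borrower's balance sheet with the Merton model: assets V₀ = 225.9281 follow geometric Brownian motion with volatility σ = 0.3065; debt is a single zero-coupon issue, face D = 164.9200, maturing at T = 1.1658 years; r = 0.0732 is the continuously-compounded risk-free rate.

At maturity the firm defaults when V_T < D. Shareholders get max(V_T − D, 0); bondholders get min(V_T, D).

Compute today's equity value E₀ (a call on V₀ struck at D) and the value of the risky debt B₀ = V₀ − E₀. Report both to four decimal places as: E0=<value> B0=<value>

d₁ = [ln(V₀/D) + (r + σ²/2)T] / (σ√T)
   = [ln(225.9281/164.9200) + (0.0732 + 0.5·0.3065²)·1.1658] / (0.3065·√1.1658)
   = [0.314756 + 0.140095] / 0.330935 = 1.374445
d₂ = d₁ − σ√T = 1.374445 − 0.330935 = 1.043510
N(d₁) = 0.915348,  N(d₂) = 0.851644,  e^(−rT) = 0.918203
E₀ = V₀·N(d₁) − D·e^(−rT)·N(d₂)
   = 225.9281·0.915348 − 164.9200·0.918203·0.851644 = 77.838377
B₀ = V₀ − E₀ = 225.9281 − 77.838377 = 148.089723

E0=77.8384 B0=148.0897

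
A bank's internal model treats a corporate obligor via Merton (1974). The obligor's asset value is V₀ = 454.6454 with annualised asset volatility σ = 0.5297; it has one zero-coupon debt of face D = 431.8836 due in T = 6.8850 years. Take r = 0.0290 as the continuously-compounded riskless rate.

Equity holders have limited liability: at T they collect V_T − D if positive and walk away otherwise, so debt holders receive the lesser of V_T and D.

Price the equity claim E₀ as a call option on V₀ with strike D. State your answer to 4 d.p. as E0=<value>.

E0=260.6186

d₁ = [ln(V₀/D) + (r + σ²/2)T] / (σ√T)
   = [ln(454.6454/431.8836) + (0.0290 + 0.5·0.5297²)·6.8850] / (0.5297·√6.8850)
   = [0.051362 + 1.165569] / 1.389895 = 0.875556
d₂ = d₁ − σ√T = 0.875556 − 1.389895 = -0.514339
N(d₁) = 0.809364,  N(d₂) = 0.303507,  e^(−rT) = 0.819005
E₀ = V₀·N(d₁) − D·e^(−rT)·N(d₂)
   = 454.6454·0.809364 − 431.8836·0.819005·0.303507 = 260.618612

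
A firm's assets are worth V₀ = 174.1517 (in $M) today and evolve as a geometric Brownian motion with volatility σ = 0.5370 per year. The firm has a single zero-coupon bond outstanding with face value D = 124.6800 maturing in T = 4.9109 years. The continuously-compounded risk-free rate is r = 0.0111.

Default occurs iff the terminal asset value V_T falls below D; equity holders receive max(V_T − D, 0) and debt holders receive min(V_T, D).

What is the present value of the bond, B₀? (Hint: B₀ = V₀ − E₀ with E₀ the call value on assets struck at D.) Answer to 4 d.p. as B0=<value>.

d₁ = [ln(V₀/D) + (r + σ²/2)T] / (σ√T)
   = [ln(174.1517/124.6800) + (0.0111 + 0.5·0.5370²)·4.9109] / (0.5370·√4.9109)
   = [0.334176 + 0.762587] / 1.190022 = 0.921633
d₂ = d₁ − σ√T = 0.921633 − 1.190022 = -0.268389
N(d₁) = 0.821640,  N(d₂) = 0.394200,  e^(−rT) = 0.946948
E₀ = V₀·N(d₁) − D·e^(−rT)·N(d₂)
   = 174.1517·0.821640 − 124.6800·0.946948·0.394200 = 96.548569
B₀ = V₀ − E₀ = 174.1517 − 96.548569 = 77.603131

B0=77.6031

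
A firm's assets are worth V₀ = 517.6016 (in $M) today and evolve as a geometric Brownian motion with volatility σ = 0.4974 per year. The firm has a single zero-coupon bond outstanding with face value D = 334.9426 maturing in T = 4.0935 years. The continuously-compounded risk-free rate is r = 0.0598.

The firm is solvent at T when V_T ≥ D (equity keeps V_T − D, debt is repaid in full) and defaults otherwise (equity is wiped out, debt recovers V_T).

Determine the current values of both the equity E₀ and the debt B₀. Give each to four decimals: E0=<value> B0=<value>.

d₁ = [ln(V₀/D) + (r + σ²/2)T] / (σ√T)
   = [ln(517.6016/334.9426) + (0.0598 + 0.5·0.4974²)·4.0935] / (0.4974·√4.0935)
   = [0.435247 + 0.751171] / 1.006360 = 1.178920
d₂ = d₁ − σ√T = 1.178920 − 1.006360 = 0.172561
N(d₁) = 0.880785,  N(d₂) = 0.568502,  e^(−rT) = 0.782868
E₀ = V₀·N(d₁) − D·e^(−rT)·N(d₂)
   = 517.6016·0.880785 − 334.9426·0.782868·0.568502 = 306.825628
B₀ = V₀ − E₀ = 517.6016 − 306.825628 = 210.775972

E0=306.8256 B0=210.7760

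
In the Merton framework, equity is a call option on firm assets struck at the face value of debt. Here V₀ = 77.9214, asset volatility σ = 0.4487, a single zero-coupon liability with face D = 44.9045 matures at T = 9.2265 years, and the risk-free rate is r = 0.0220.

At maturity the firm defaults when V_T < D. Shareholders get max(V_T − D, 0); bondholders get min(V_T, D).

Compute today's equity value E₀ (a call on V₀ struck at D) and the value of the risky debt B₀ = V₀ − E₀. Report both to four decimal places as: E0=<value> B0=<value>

E0=53.0117 B0=24.9097

d₁ = [ln(V₀/D) + (r + σ²/2)T] / (σ√T)
   = [ln(77.9214/44.9045) + (0.0220 + 0.5·0.4487²)·9.2265] / (0.4487·√9.2265)
   = [0.551163 + 1.131776] / 1.362933 = 1.234792
d₂ = d₁ − σ√T = 1.234792 − 1.362933 = -0.128141
N(d₁) = 0.891546,  N(d₂) = 0.449019,  e^(−rT) = 0.816292
E₀ = V₀·N(d₁) − D·e^(−rT)·N(d₂)
   = 77.9214·0.891546 − 44.9045·0.816292·0.449019 = 53.011653
B₀ = V₀ − E₀ = 77.9214 − 53.011653 = 24.909747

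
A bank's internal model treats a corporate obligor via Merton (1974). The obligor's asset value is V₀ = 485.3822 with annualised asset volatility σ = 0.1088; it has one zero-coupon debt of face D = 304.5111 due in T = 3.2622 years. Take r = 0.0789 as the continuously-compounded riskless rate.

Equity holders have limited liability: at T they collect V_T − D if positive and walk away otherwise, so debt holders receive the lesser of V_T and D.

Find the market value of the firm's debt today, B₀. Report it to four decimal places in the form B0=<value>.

d₁ = [ln(V₀/D) + (r + σ²/2)T] / (σ√T)
   = [ln(485.3822/304.5111) + (0.0789 + 0.5·0.1088²)·3.2622] / (0.1088·√3.2622)
   = [0.466229 + 0.276696] / 0.196510 = 3.780599
d₂ = d₁ − σ√T = 3.780599 − 0.196510 = 3.584089
N(d₁) = 0.999922,  N(d₂) = 0.999831,  e^(−rT) = 0.773069
E₀ = V₀·N(d₁) − D·e^(−rT)·N(d₂)
   = 485.3822·0.999922 − 304.5111·0.773069·0.999831 = 249.976096
B₀ = V₀ − E₀ = 485.3822 − 249.976096 = 235.406104

B0=235.4061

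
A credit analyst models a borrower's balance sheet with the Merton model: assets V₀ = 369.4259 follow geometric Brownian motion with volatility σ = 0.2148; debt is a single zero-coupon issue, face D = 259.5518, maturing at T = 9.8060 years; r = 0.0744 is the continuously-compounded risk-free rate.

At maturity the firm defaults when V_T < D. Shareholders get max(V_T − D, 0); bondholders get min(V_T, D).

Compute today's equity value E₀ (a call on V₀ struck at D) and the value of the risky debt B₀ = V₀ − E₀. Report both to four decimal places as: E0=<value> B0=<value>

E0=247.4442 B0=121.9817

d₁ = [ln(V₀/D) + (r + σ²/2)T] / (σ√T)
   = [ln(369.4259/259.5518) + (0.0744 + 0.5·0.2148²)·9.8060] / (0.2148·√9.8060)
   = [0.352994 + 0.955786] / 0.672636 = 1.945747
d₂ = d₁ − σ√T = 1.945747 − 0.672636 = 1.273111
N(d₁) = 0.974157,  N(d₂) = 0.898511,  e^(−rT) = 0.482118
E₀ = V₀·N(d₁) − D·e^(−rT)·N(d₂)
   = 369.4259·0.974157 − 259.5518·0.482118·0.898511 = 247.444223
B₀ = V₀ − E₀ = 369.4259 − 247.444223 = 121.981677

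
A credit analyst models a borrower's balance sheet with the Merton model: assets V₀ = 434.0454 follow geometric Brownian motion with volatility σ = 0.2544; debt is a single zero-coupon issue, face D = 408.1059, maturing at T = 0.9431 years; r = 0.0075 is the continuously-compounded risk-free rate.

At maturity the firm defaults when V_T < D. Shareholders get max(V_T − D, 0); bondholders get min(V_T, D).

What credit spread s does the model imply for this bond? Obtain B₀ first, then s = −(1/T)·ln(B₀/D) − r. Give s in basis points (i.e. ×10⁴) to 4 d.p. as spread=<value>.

d₁ = [ln(V₀/D) + (r + σ²/2)T] / (σ√T)
   = [ln(434.0454/408.1059) + (0.0075 + 0.5·0.2544²)·0.9431] / (0.2544·√0.9431)
   = [0.061622 + 0.037592] / 0.247056 = 0.401585
d₂ = d₁ − σ√T = 0.401585 − 0.247056 = 0.154529
N(d₁) = 0.656005,  N(d₂) = 0.561404,  e^(−rT) = 0.992952
E₀ = V₀·N(d₁) − D·e^(−rT)·N(d₂)
   = 434.0454·0.656005 − 408.1059·0.992952·0.561404 = 57.238817
B₀ = V₀ − E₀ = 434.0454 − 57.238817 = 376.806583
spread = −(1/T)·ln(B₀/D) − r = −(1/0.9431)·ln(376.806583/408.1059) − 0.0075 = 0.07710893
in basis points: 0.07710893 × 10⁴ = 771.0893 bp

spread=771.0893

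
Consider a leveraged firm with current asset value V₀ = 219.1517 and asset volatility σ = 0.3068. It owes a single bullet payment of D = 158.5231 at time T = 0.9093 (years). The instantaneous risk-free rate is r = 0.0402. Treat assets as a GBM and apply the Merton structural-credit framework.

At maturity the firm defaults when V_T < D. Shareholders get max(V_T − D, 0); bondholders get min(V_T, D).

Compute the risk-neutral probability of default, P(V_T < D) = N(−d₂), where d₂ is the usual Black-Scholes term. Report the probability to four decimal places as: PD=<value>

PD=0.1388

d₁ = [ln(V₀/D) + (r + σ²/2)T] / (σ√T)
   = [ln(219.1517/158.5231) + (0.0402 + 0.5·0.3068²)·0.9093] / (0.3068·√0.9093)
   = [0.323864 + 0.079348] / 0.292556 = 1.378240
d₂ = d₁ − σ√T = 1.378240 − 0.292556 = 1.085684
risk-neutral PD = N(−d₂) = N(-1.085684) = 0.138809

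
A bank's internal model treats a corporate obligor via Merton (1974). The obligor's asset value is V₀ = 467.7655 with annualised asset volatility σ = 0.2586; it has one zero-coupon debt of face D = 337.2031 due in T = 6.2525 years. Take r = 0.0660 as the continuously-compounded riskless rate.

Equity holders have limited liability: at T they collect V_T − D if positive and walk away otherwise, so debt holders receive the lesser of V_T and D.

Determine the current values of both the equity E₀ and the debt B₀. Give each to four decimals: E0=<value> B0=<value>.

E0=257.2544 B0=210.5111

d₁ = [ln(V₀/D) + (r + σ²/2)T] / (σ√T)
   = [ln(467.7655/337.2031) + (0.0660 + 0.5·0.2586²)·6.2525] / (0.2586·√6.2525)
   = [0.327282 + 0.621730] / 0.646629 = 1.467628
d₂ = d₁ − σ√T = 1.467628 − 0.646629 = 0.820999
N(d₁) = 0.928897,  N(d₂) = 0.794177,  e^(−rT) = 0.661884
E₀ = V₀·N(d₁) − D·e^(−rT)·N(d₂)
   = 467.7655·0.928897 − 337.2031·0.661884·0.794177 = 257.254414
B₀ = V₀ − E₀ = 467.7655 − 257.254414 = 210.511086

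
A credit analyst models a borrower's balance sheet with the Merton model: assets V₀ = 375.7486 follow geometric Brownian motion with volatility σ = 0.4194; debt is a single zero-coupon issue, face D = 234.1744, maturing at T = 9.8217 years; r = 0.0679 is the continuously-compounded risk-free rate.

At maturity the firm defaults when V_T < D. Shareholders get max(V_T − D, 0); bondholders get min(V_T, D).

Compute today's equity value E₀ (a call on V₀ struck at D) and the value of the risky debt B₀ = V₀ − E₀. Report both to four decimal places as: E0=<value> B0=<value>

d₁ = [ln(V₀/D) + (r + σ²/2)T] / (σ√T)
   = [ln(375.7486/234.1744) + (0.0679 + 0.5·0.4194²)·9.8217] / (0.4194·√9.8217)
   = [0.472854 + 1.530694] / 1.314382 = 1.524327
d₂ = d₁ − σ√T = 1.524327 − 1.314382 = 0.209944
N(d₁) = 0.936286,  N(d₂) = 0.583144,  e^(−rT) = 0.513301
E₀ = V₀·N(d₁) − D·e^(−rT)·N(d₂)
   = 375.7486·0.936286 − 234.1744·0.513301·0.583144 = 281.713263
B₀ = V₀ − E₀ = 375.7486 − 281.713263 = 94.035337

E0=281.7133 B0=94.0353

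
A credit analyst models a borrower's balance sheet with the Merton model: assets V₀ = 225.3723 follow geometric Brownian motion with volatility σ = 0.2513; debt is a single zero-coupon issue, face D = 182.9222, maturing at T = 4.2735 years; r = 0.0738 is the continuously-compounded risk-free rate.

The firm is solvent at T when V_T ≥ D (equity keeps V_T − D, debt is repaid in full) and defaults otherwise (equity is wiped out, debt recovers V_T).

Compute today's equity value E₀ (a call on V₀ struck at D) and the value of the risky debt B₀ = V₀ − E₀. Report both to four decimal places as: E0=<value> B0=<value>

d₁ = [ln(V₀/D) + (r + σ²/2)T] / (σ√T)
   = [ln(225.3723/182.9222) + (0.0738 + 0.5·0.2513²)·4.2735] / (0.2513·√4.2735)
   = [0.208693 + 0.450324] / 0.519499 = 1.268563
d₂ = d₁ − σ√T = 1.268563 − 0.519499 = 0.749064
N(d₁) = 0.897701,  N(d₂) = 0.773091,  e^(−rT) = 0.729508
E₀ = V₀·N(d₁) − D·e^(−rT)·N(d₂)
   = 225.3723·0.897701 − 182.9222·0.729508·0.773091 = 99.153270
B₀ = V₀ − E₀ = 225.3723 − 99.153270 = 126.219030

E0=99.1533 B0=126.2190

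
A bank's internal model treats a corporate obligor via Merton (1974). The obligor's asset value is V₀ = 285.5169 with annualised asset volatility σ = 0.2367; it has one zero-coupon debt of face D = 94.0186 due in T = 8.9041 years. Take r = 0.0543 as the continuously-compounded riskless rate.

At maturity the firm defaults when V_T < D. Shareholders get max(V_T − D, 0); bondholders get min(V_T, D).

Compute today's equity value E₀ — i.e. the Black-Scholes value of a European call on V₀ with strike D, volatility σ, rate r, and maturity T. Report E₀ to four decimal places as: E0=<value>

E0=227.9008

d₁ = [ln(V₀/D) + (r + σ²/2)T] / (σ√T)
   = [ln(285.5169/94.0186) + (0.0543 + 0.5·0.2367²)·8.9041] / (0.2367·√8.9041)
   = [1.110809 + 0.732927] / 0.706307 = 2.610390
d₂ = d₁ − σ√T = 2.610390 − 0.706307 = 1.904083
N(d₁) = 0.995478,  N(d₂) = 0.971550,  e^(−rT) = 0.616626
E₀ = V₀·N(d₁) − D·e^(−rT)·N(d₂)
   = 285.5169·0.995478 − 94.0186·0.616626·0.971550 = 227.900844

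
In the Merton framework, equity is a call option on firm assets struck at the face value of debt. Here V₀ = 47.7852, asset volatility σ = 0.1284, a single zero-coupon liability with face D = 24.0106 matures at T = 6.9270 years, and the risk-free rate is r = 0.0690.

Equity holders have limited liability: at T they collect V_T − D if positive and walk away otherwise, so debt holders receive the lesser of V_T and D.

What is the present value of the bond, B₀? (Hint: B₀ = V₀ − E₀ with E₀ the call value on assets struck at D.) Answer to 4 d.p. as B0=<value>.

d₁ = [ln(V₀/D) + (r + σ²/2)T] / (σ√T)
   = [ln(47.7852/24.0106) + (0.0690 + 0.5·0.1284²)·6.9270] / (0.1284·√6.9270)
   = [0.688221 + 0.535064] / 0.337938 = 3.619845
d₂ = d₁ − σ√T = 3.619845 − 0.337938 = 3.281906
N(d₁) = 0.999853,  N(d₂) = 0.999484,  e^(−rT) = 0.620045
E₀ = V₀·N(d₁) − D·e^(−rT)·N(d₂)
   = 47.7852·0.999853 − 24.0106·0.620045·0.999484 = 32.898176
B₀ = V₀ − E₀ = 47.7852 − 32.898176 = 14.887024

B0=14.8870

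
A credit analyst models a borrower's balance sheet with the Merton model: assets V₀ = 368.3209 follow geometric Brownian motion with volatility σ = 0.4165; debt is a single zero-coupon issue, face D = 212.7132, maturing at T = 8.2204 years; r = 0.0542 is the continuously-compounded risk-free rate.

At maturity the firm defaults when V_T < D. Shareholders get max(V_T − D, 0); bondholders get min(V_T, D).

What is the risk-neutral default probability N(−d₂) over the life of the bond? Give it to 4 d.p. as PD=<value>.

PD=0.4068

d₁ = [ln(V₀/D) + (r + σ²/2)T] / (σ√T)
   = [ln(368.3209/212.7132) + (0.0542 + 0.5·0.4165²)·8.2204] / (0.4165·√8.2204)
   = [0.549010 + 1.158551] / 1.194157 = 1.429930
d₂ = d₁ − σ√T = 1.429930 − 1.194157 = 0.235773
risk-neutral PD = N(−d₂) = N(-0.235773) = 0.406804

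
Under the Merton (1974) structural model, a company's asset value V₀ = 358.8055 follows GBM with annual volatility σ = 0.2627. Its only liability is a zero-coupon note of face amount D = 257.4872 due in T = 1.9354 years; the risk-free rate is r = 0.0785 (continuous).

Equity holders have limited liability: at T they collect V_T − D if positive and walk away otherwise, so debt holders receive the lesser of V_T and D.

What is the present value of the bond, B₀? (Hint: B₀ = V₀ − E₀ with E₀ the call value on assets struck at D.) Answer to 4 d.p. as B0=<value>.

d₁ = [ln(V₀/D) + (r + σ²/2)T] / (σ√T)
   = [ln(358.8055/257.4872) + (0.0785 + 0.5·0.2627²)·1.9354] / (0.2627·√1.9354)
   = [0.331810 + 0.218711] / 0.365465 = 1.506360
d₂ = d₁ − σ√T = 1.506360 − 0.365465 = 1.140896
N(d₁) = 0.934013,  N(d₂) = 0.873043,  e^(−rT) = 0.859049
E₀ = V₀·N(d₁) − D·e^(−rT)·N(d₂)
   = 358.8055·0.934013 − 257.4872·0.859049·0.873043 = 142.016746
B₀ = V₀ − E₀ = 358.8055 − 142.016746 = 216.788754

B0=216.7888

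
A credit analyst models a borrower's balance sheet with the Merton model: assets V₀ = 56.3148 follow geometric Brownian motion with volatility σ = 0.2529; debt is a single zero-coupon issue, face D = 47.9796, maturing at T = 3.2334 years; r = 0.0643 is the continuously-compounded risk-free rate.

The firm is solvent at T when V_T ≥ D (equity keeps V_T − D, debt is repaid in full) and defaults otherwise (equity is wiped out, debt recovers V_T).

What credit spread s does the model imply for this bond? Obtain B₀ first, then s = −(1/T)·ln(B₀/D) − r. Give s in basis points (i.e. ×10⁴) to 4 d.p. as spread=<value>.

spread=203.3839

d₁ = [ln(V₀/D) + (r + σ²/2)T] / (σ√T)
   = [ln(56.3148/47.9796) + (0.0643 + 0.5·0.2529²)·3.2334] / (0.2529·√3.2334)
   = [0.160181 + 0.311309] / 0.454756 = 1.036799
d₂ = d₁ − σ√T = 1.036799 − 0.454756 = 0.582043
N(d₁) = 0.850085,  N(d₂) = 0.719731,  e^(−rT) = 0.812282
E₀ = V₀·N(d₁) − D·e^(−rT)·N(d₂)
   = 56.3148·0.850085 − 47.9796·0.812282·0.719731 = 19.822322
B₀ = V₀ − E₀ = 56.3148 − 19.822322 = 36.492478
spread = −(1/T)·ln(B₀/D) − r = −(1/3.2334)·ln(36.492478/47.9796) − 0.0643 = 0.02033839
in basis points: 0.02033839 × 10⁴ = 203.3839 bp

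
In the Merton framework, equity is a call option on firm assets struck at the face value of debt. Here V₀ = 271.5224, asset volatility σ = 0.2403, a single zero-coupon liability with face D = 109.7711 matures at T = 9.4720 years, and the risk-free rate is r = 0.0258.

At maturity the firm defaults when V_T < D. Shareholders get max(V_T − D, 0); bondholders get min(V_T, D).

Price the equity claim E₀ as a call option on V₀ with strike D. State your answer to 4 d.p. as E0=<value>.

E0=188.3263

d₁ = [ln(V₀/D) + (r + σ²/2)T] / (σ√T)
   = [ln(271.5224/109.7711) + (0.0258 + 0.5·0.2403²)·9.4720] / (0.2403·√9.4720)
   = [0.905647 + 0.517854] / 0.739562 = 1.924789
d₂ = d₁ − σ√T = 1.924789 − 0.739562 = 1.185227
N(d₁) = 0.972872,  N(d₂) = 0.882036,  e^(−rT) = 0.783192
E₀ = V₀·N(d₁) − D·e^(−rT)·N(d₂)
   = 271.5224·0.972872 − 109.7711·0.783192·0.882036 = 188.326312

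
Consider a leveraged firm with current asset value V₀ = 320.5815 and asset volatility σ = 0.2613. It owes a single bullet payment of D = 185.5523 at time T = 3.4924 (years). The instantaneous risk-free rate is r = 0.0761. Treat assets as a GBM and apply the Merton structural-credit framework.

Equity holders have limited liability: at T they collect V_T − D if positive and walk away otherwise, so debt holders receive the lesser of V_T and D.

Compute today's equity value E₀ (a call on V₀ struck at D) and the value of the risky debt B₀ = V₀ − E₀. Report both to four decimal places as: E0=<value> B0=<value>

E0=180.3694 B0=140.2121

d₁ = [ln(V₀/D) + (r + σ²/2)T] / (σ√T)
   = [ln(320.5815/185.5523) + (0.0761 + 0.5·0.2613²)·3.4924] / (0.2613·√3.4924)
   = [0.546800 + 0.384998] / 0.488317 = 1.908184
d₂ = d₁ − σ√T = 1.908184 − 0.488317 = 1.419868
N(d₁) = 0.971816,  N(d₂) = 0.922177,  e^(−rT) = 0.766614
E₀ = V₀·N(d₁) − D·e^(−rT)·N(d₂)
   = 320.5815·0.971816 − 185.5523·0.766614·0.922177 = 180.369407
B₀ = V₀ − E₀ = 320.5815 − 180.369407 = 140.212093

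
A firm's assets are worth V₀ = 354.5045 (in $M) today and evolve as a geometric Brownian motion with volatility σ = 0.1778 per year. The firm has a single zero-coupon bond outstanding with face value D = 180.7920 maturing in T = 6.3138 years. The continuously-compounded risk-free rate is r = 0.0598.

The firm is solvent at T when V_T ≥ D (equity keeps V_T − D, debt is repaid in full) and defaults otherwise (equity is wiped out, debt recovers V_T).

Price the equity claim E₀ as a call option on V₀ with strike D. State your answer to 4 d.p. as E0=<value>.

E0=230.8543

d₁ = [ln(V₀/D) + (r + σ²/2)T] / (σ√T)
   = [ln(354.5045/180.7920) + (0.0598 + 0.5·0.1778²)·6.3138] / (0.1778·√6.3138)
   = [0.673374 + 0.477364] / 0.446763 = 2.575723
d₂ = d₁ − σ√T = 2.575723 − 0.446763 = 2.128960
N(d₁) = 0.994998,  N(d₂) = 0.983371,  e^(−rT) = 0.685528
E₀ = V₀·N(d₁) − D·e^(−rT)·N(d₂)
   = 354.5045·0.994998 − 180.7920·0.685528·0.983371 = 230.854307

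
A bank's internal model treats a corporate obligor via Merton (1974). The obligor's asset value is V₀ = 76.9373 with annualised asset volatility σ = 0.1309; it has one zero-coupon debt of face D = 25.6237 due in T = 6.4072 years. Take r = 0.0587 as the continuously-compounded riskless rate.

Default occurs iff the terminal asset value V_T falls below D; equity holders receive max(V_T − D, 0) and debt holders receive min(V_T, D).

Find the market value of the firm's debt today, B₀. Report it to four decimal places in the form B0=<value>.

B0=17.5915

d₁ = [ln(V₀/D) + (r + σ²/2)T] / (σ√T)
   = [ln(76.9373/25.6237) + (0.0587 + 0.5·0.1309²)·6.4072] / (0.1309·√6.4072)
   = [1.099473 + 0.430996] / 0.331340 = 4.619029
d₂ = d₁ − σ√T = 4.619029 − 0.331340 = 4.287689
N(d₁) = 0.999998,  N(d₂) = 0.999991,  e^(−rT) = 0.686532
E₀ = V₀·N(d₁) − D·e^(−rT)·N(d₂)
   = 76.9373·0.999998 − 25.6237·0.686532·0.999991 = 59.345824
B₀ = V₀ − E₀ = 76.9373 − 59.345824 = 17.591476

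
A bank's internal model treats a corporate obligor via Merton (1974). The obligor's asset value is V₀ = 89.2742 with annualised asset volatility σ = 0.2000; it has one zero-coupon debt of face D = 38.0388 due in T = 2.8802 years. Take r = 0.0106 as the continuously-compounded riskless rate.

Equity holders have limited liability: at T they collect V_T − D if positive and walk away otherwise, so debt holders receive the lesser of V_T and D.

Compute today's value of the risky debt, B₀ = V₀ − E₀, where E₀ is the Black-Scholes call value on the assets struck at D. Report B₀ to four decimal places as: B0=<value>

B0=36.8671

d₁ = [ln(V₀/D) + (r + σ²/2)T] / (σ√T)
   = [ln(89.2742/38.0388) + (0.0106 + 0.5·0.2000²)·2.8802] / (0.2000·√2.8802)
   = [0.853106 + 0.088134] / 0.339423 = 2.773059
d₂ = d₁ − σ√T = 2.773059 − 0.339423 = 2.433636
N(d₁) = 0.997223,  N(d₂) = 0.992526,  e^(−rT) = 0.969931
E₀ = V₀·N(d₁) − D·e^(−rT)·N(d₂)
   = 89.2742·0.997223 − 38.0388·0.969931·0.992526 = 52.407055
B₀ = V₀ − E₀ = 89.2742 − 52.407055 = 36.867145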